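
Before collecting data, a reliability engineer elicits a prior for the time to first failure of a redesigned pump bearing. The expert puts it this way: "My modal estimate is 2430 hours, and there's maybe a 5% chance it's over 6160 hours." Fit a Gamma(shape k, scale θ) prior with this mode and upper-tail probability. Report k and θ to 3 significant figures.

Gamma(k,θ) with k>1 has mode (k−1)θ, so θ = 2430/(k−1).
Need P(X < 6160) = 0.95 with θ tied to k this way. Start at k = 2, θ = 2430: P(X<6160) ≈ 0.720.
Too low — raise k to concentrate. Iterating converges to k ≈ 4.13.
Then θ = 2430/(4.13−1) ≈ 775.

k ≈ 4.13, θ ≈ 775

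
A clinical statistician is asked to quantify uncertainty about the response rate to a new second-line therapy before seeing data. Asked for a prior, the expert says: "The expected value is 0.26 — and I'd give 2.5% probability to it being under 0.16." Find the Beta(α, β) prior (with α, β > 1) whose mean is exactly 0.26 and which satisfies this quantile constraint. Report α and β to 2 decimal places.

α ≈ 16.27, β ≈ 46.32

With mean 0.26 fixed, write α = 0.26s, β = 0.74s where s = α+β.
Need P(θ < 0.16) = 0.025 under Beta(0.26s, 0.74s). Normal approximation: (q−m)/√(m(1−m)/s) ≈ z_{0.025} = -1.96, so s ≈ 0.26·0.74·(-1.96)²/(0.16−0.26)² = 73.9.
At s = 73.9: P(θ<0.16) ≈ 0.016. Adjusting to match 0.025 gives s ≈ 62.59.
So α = 0.26·62.59 ≈ 16.27, β = 0.74·62.59 ≈ 46.32.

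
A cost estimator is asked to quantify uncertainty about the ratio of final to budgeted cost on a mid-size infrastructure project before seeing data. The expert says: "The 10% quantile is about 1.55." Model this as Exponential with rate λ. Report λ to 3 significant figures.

λ ≈ 0.068

P(T < 1.55) = 1 − e^(−λ·1.55) = 0.1, so λ = −ln(1−0.1)/1.55 = −ln(0.9)/1.55 = 0.068.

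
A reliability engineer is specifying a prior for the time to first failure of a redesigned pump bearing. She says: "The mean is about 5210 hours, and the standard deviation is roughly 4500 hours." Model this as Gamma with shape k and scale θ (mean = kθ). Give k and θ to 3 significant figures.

For Gamma(k, scale θ): mean = kθ, variance = kθ², so CV = 1/√k.
CV = SD/mean = 4500/5210 = 0.8637, hence k = 1/CV² = 1.34.
Then θ = mean/k = 5210/1.34 = 3890.

k ≈ 1.34, θ ≈ 3890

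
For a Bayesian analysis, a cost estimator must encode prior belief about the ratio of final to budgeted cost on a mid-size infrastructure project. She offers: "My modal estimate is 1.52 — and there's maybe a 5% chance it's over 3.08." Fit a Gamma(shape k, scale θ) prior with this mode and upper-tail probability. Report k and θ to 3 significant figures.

Gamma(k,θ) with k>1 has mode (k−1)θ, so θ = 1.52/(k−1).
Need P(X < 3.08) = 0.95 with θ tied to k this way. Start at k = 2, θ = 1.52: P(X<3.08) ≈ 0.601.
Too low — raise k to concentrate. Iterating converges to k ≈ 6.55.
Then θ = 1.52/(6.55−1) ≈ 0.274.

k ≈ 6.55, θ ≈ 0.274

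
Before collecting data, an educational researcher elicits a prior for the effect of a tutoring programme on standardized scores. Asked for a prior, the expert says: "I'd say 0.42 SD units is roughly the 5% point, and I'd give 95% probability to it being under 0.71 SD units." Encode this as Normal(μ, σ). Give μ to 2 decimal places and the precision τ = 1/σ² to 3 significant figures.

μ = 0.56, τ = 129

The p-quantile of Normal(μ,σ) is μ + z_p·σ, with z_{0.05} = -1.645 and z_{0.95} = 1.645.
Eliminate σ: μ = (z₂·x₁ − z₁·x₂)/(z₂ − z₁) = (1.645·0.42 − (-1.645)·0.71)/3.29 = 0.56.
Then σ = (x₂ − x₁)/(z₂ − z₁) = (0.71 − 0.42)/3.29 = 0.09.
Precision τ = 1/σ² = 1/0.08815² = 129.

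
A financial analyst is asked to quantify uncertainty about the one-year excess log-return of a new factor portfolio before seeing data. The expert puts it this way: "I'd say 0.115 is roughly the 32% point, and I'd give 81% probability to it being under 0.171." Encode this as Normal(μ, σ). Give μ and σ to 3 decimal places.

μ = 0.134, σ = 0.042

For Normal(μ,σ), the p-quantile is μ + z_p·σ. Here z_{0.32} = -0.4677, z_{0.81} = 0.8779.
So 0.115 = μ − 0.4677σ and 0.171 = μ + 0.8779σ.
Subtracting: σ = (0.171 − 0.115)/(0.8779 − (-0.4677)) = 0.042.
Then μ = 0.115 − (-0.4677)·0.042 = 0.134.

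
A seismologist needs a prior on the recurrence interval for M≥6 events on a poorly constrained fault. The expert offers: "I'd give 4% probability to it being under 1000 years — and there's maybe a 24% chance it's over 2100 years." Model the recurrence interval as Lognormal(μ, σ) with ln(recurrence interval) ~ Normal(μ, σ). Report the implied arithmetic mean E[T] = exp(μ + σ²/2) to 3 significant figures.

If T ~ Lognormal(μ,σ) then ln T ~ Normal(μ,σ), so the p-quantile of ln T is μ + z_p·σ.
ln(1000) = 6.908 and ln(2100) = 7.65; z_{0.04} = -1.751, z_{0.76} = 0.7063.
σ = (7.65 − 6.908)/(0.7063 − (-1.751)) = 0.302.
μ = 6.908 − (-1.751)·0.302 = 7.436.
E[T] = exp(μ + σ²/2) = exp(7.436 + 0.0456) = 1780 years.

E[T] ≈ 1780 years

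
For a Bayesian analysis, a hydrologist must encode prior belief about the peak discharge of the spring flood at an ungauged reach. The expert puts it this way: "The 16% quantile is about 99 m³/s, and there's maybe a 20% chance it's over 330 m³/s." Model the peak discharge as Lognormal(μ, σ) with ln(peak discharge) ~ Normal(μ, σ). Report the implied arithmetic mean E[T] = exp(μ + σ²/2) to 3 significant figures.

If T ~ Lognormal(μ,σ) then ln T ~ Normal(μ,σ), so the p-quantile of ln T is μ + z_p·σ.
ln(99) = 4.595 and ln(330) = 5.799; z_{0.16} = -0.9945, z_{0.8} = 0.8416.
σ = (5.799 − 4.595)/(0.8416 − (-0.9945)) = 0.656.
μ = 4.595 − (-0.9945)·0.656 = 5.247.
E[T] = exp(μ + σ²/2) = exp(5.247 + 0.2150) = 236 m³/s.

E[T] ≈ 236 m³/s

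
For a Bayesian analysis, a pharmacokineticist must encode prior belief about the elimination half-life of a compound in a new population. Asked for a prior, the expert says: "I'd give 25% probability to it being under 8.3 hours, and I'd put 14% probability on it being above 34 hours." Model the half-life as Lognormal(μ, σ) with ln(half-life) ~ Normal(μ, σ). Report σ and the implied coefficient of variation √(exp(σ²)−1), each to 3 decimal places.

If T ~ Lognormal(μ,σ) then ln T ~ Normal(μ,σ), so the p-quantile of ln T is μ + z_p·σ.
ln(8.3) = 2.116 and ln(34) = 3.526; z_{0.25} = -0.6745, z_{0.86} = 1.08.
σ = (3.526 − 2.116)/(1.08 − (-0.6745)) = 0.804.
μ = 2.116 − (-0.6745)·0.804 = 2.658.
CV = √(exp(σ²)−1) = √(exp(0.6457)−1) = 0.953.

σ ≈ 0.804, CV ≈ 0.953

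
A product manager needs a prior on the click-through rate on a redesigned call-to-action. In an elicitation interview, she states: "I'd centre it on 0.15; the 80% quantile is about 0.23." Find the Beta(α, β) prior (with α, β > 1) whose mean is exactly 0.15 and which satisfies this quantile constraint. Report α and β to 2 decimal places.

α ≈ 1.65, β ≈ 9.37

With mean 0.15 fixed, write α = 0.15s, β = 0.85s where s = α+β.
Need P(θ < 0.23) = 0.8 under Beta(0.15s, 0.85s). Normal approximation: (q−m)/√(m(1−m)/s) ≈ z_{0.8} = 0.842, so s ≈ 0.15·0.85·(0.842)²/(0.23−0.15)² = 14.1.
At s = 14.1: P(θ<0.23) ≈ 0.818. Adjusting to match 0.8 gives s ≈ 11.03.
So α = 0.15·11.03 ≈ 1.65, β = 0.85·11.03 ≈ 9.37.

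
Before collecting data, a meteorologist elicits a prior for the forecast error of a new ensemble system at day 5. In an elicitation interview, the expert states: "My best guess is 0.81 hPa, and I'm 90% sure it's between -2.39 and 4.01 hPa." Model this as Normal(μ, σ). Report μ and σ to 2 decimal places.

μ = 0.81, σ = 1.95

A symmetric 90% interval runs μ ± z·σ with z = 1.645.
Half-width = 3.2, so σ = 3.2/1.645 = 1.95.
μ is the stated best guess, 0.81.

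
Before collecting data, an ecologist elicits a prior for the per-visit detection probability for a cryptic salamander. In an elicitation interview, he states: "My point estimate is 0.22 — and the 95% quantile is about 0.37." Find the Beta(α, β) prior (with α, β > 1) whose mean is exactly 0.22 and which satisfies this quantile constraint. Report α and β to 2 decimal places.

α ≈ 5.20, β ≈ 18.45

With mean 0.22 fixed, write α = 0.22s, β = 0.78s where s = α+β.
Need P(θ < 0.37) = 0.95 under Beta(0.22s, 0.78s). Normal approximation: (q−m)/√(m(1−m)/s) ≈ z_{0.95} = 1.64, so s ≈ 0.22·0.78·(1.64)²/(0.37−0.22)² = 20.6.
At s = 20.6: P(θ<0.37) ≈ 0.939. Adjusting to match 0.95 gives s ≈ 23.65.
So α = 0.22·23.65 ≈ 5.20, β = 0.78·23.65 ≈ 18.45.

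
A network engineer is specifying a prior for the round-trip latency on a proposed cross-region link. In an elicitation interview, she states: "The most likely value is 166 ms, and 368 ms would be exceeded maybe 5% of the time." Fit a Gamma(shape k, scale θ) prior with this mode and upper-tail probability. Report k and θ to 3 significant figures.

Gamma(k,θ) with k>1 has mode (k−1)θ, so θ = 166/(k−1).
Need P(X < 368) = 0.95 with θ tied to k this way. Start at k = 2, θ = 166: P(X<368) ≈ 0.650.
Too low — raise k to concentrate. Iterating converges to k ≈ 5.34.
Then θ = 166/(5.34−1) ≈ 38.3.

k ≈ 5.34, θ ≈ 38.3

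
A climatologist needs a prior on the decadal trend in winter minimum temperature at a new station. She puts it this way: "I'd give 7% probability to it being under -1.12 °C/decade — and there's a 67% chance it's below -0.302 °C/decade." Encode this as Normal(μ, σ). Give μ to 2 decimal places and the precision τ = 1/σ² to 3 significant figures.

μ = -0.49, τ = 5.48

The p-quantile of Normal(μ,σ) is μ + z_p·σ, with z_{0.07} = -1.476 and z_{0.67} = 0.4399.
Eliminate σ: μ = (z₂·x₁ − z₁·x₂)/(z₂ − z₁) = (0.4399·-1.12 − (-1.476)·-0.302)/1.916 = -0.49.
Then σ = (x₂ − x₁)/(z₂ − z₁) = (-0.302 − -1.12)/1.916 = 0.43.
Precision τ = 1/σ² = 1/0.427² = 5.48.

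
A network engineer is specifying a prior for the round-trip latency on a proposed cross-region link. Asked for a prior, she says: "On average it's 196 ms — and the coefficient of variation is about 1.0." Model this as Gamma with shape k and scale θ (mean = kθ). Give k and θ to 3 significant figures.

For Gamma(k, scale θ): mean = kθ, variance = kθ², so CV = 1/√k.
CV = 1.0, hence k = 1/CV² = 1.
Then θ = mean/k = 196/1 = 196.

k ≈ 1, θ ≈ 196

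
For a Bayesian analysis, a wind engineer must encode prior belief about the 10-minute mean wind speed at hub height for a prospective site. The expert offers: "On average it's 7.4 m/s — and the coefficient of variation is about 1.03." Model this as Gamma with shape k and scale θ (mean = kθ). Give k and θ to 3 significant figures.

For Gamma(k, scale θ): mean = kθ, variance = kθ², so CV = 1/√k.
CV = 1.03, hence k = 1/CV² = 0.943.
Then θ = mean/k = 7.4/0.943 = 7.85.

k ≈ 0.943, θ ≈ 7.85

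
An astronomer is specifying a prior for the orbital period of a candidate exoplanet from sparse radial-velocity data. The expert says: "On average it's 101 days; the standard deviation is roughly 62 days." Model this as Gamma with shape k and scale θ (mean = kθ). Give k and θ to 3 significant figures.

k ≈ 2.65, θ ≈ 38.1

For Gamma(k, scale θ): mean = kθ, variance = kθ², so CV = 1/√k.
CV = SD/mean = 62/101 = 0.6139, hence k = 1/CV² = 2.65.
Then θ = mean/k = 101/2.65 = 38.1.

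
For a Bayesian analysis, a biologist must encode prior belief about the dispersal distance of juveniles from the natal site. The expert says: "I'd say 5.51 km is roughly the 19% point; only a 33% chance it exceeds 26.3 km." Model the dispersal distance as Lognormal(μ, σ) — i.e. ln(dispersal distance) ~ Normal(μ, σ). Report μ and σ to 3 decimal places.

If T ~ Lognormal(μ,σ) then ln T ~ Normal(μ,σ), so the p-quantile of ln T is μ + z_p·σ.
ln(5.51) = 1.707 and ln(26.3) = 3.27; z_{0.19} = -0.8779, z_{0.67} = 0.4399.
σ = (3.27 − 1.707)/(0.4399 − (-0.8779)) = 1.186.
μ = 1.707 − (-0.8779)·1.186 = 2.748.

μ ≈ 2.748, σ ≈ 1.186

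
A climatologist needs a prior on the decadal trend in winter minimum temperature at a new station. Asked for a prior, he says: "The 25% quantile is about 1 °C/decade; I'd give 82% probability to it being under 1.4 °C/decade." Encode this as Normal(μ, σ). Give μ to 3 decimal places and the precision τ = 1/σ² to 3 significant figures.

For Normal(μ,σ), the p-quantile is μ + z_p·σ. Here z_{0.25} = -0.6745, z_{0.82} = 0.9154.
So 1 = μ − 0.6745σ and 1.4 = μ + 0.9154σ.
Subtracting: σ = (1.4 − 1)/(0.9154 − (-0.6745)) = 0.252.
Then μ = 1 − (-0.6745)·0.252 = 1.170.
Precision τ = 1/σ² = 1/0.2516² = 15.8.

μ = 1.170, τ = 15.8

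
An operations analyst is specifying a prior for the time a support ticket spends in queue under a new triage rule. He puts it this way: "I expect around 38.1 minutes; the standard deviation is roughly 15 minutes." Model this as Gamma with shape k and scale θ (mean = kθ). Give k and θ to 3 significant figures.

k ≈ 6.45, θ ≈ 5.91

For Gamma(k, scale θ): mean = kθ, variance = kθ², so CV = 1/√k.
CV = SD/mean = 15/38.1 = 0.3937, hence k = 1/CV² = 6.45.
Then θ = mean/k = 38.1/6.45 = 5.91.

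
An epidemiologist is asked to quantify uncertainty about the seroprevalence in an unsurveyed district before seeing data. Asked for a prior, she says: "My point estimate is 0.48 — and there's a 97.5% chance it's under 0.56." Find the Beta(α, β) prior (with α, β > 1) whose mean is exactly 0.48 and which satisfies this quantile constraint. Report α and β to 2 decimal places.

With mean 0.48 fixed, write α = 0.48s, β = 0.52s where s = α+β.
Need P(θ < 0.56) = 0.975 under Beta(0.48s, 0.52s). Normal approximation: (q−m)/√(m(1−m)/s) ≈ z_{0.975} = 1.96, so s ≈ 0.48·0.52·(1.96)²/(0.56−0.48)² = 149.8.
At s = 149.8: P(θ<0.56) ≈ 0.975. Adjusting to match 0.975 gives s ≈ 149.34.
So α = 0.48·149.34 ≈ 71.68, β = 0.52·149.34 ≈ 77.66.

α ≈ 71.68, β ≈ 77.66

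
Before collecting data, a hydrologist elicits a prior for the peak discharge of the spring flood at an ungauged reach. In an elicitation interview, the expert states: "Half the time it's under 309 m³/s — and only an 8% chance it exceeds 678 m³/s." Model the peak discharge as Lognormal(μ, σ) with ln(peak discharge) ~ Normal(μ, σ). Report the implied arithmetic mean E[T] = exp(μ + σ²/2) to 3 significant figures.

If T ~ Lognormal(μ,σ) then ln T ~ Normal(μ,σ), so the p-quantile of ln T is μ + z_p·σ.
ln(309) = 5.733 and ln(678) = 6.519; z_{0.5} = 0, z_{0.92} = 1.405.
σ = (6.519 − 5.733)/(1.405 − (0)) = 0.559.
μ = 5.733 − (0)·0.559 = 5.733.
E[T] = exp(μ + σ²/2) = exp(5.733 + 0.1564) = 361 m³/s.

E[T] ≈ 361 m³/s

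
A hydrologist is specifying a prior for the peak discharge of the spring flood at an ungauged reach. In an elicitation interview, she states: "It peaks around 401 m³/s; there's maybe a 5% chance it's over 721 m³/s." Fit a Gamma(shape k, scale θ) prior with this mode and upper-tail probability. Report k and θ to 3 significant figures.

Gamma(k,θ) with k>1 has mode (k−1)θ, so θ = 401/(k−1).
Need P(X < 721) = 0.95 with θ tied to k this way. Start at k = 2, θ = 401: P(X<721) ≈ 0.537.
Too low — raise k to concentrate. Iterating converges to k ≈ 9.1.
Then θ = 401/(9.1−1) ≈ 49.5.

k ≈ 9.1, θ ≈ 49.5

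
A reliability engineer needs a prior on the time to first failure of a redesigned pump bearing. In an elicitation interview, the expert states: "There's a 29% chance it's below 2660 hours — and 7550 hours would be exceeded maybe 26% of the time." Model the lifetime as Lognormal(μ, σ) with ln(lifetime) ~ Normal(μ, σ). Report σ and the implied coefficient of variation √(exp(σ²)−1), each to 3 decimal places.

σ ≈ 0.872, CV ≈ 1.067

If T ~ Lognormal(μ,σ) then ln T ~ Normal(μ,σ), so the p-quantile of ln T is μ + z_p·σ.
ln(2660) = 7.886 and ln(7550) = 8.929; z_{0.29} = -0.5534, z_{0.74} = 0.6433.
σ = (8.929 − 7.886)/(0.6433 − (-0.5534)) = 0.872.
μ = 7.886 − (-0.5534)·0.872 = 8.368.
CV = √(exp(σ²)−1) = √(exp(0.7599)−1) = 1.067.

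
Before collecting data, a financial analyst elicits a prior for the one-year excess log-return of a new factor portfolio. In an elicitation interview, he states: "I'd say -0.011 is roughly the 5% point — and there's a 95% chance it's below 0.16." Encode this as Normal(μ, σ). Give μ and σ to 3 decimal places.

For Normal(μ,σ), the p-quantile is μ + z_p·σ. Here z_{0.05} = -1.645, z_{0.95} = 1.645.
So -0.011 = μ − 1.645σ and 0.16 = μ + 1.645σ.
Subtracting: σ = (0.16 − -0.011)/(1.645 − (-1.645)) = 0.052.
Then μ = -0.011 − (-1.645)·0.052 = 0.075.

μ = 0.075, σ = 0.052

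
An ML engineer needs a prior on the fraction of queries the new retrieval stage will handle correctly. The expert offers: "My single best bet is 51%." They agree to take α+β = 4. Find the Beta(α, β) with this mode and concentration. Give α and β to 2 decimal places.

α = 2.02, β = 1.98

For α,β > 1 the Beta mode is (α−1)/(α+β−2). With α+β = 4, the mode is (α−1)/2.
Set (α−1)/2 = 0.51 → α = 1 + 0.51·2 = 2.02.
β = 4 − α = 1.98.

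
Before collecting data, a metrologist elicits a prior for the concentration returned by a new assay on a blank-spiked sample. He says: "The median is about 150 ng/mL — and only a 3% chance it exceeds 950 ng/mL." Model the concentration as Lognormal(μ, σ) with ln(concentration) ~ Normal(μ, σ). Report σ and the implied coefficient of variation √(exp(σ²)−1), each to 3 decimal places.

If T ~ Lognormal(μ,σ) then ln T ~ Normal(μ,σ), so the p-quantile of ln T is μ + z_p·σ.
ln(150) = 5.011 and ln(950) = 6.856; z_{0.5} = 0, z_{0.97} = 1.881.
σ = (6.856 − 5.011)/(1.881 − (0)) = 0.981.
μ = 5.011 − (0)·0.981 = 5.011.
CV = √(exp(σ²)−1) = √(exp(0.9632)−1) = 1.273.

σ ≈ 0.981, CV ≈ 1.273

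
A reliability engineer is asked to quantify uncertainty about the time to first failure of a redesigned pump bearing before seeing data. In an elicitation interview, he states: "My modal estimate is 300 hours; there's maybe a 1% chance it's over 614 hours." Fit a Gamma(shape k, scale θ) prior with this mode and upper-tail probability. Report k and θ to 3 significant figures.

k ≈ 10.5, θ ≈ 31.5

Gamma(k,θ) with k>1 has mode (k−1)θ, so θ = 300/(k−1).
Need P(X < 614) = 0.99 with θ tied to k this way. Start at k = 2, θ = 300: P(X<614) ≈ 0.606.
Too low — raise k to concentrate. Iterating converges to k ≈ 10.5.
Then θ = 300/(10.5−1) ≈ 31.5.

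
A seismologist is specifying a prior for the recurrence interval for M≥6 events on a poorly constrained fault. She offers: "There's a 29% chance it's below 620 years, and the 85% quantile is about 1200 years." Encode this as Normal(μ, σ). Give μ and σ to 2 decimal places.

μ = 821.89, σ = 364.82

For Normal(μ,σ), the p-quantile is μ + z_p·σ. Here z_{0.29} = -0.5534, z_{0.85} = 1.036.
So 620 = μ − 0.5534σ and 1200 = μ + 1.036σ.
Subtracting: σ = (1200 − 620)/(1.036 − (-0.5534)) = 364.82.
Then μ = 620 − (-0.5534)·364.82 = 821.89.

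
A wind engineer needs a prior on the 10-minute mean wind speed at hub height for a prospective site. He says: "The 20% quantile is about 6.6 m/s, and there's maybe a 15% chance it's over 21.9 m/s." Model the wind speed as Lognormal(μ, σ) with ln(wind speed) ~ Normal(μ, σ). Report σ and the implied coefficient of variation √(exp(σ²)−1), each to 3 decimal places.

If T ~ Lognormal(μ,σ) then ln T ~ Normal(μ,σ), so the p-quantile of ln T is μ + z_p·σ.
ln(6.6) = 1.887 and ln(21.9) = 3.086; z_{0.2} = -0.8416, z_{0.85} = 1.036.
σ = (3.086 − 1.887)/(1.036 − (-0.8416)) = 0.639.
μ = 1.887 − (-0.8416)·0.639 = 2.425.
CV = √(exp(σ²)−1) = √(exp(0.4079)−1) = 0.710.

σ ≈ 0.639, CV ≈ 0.710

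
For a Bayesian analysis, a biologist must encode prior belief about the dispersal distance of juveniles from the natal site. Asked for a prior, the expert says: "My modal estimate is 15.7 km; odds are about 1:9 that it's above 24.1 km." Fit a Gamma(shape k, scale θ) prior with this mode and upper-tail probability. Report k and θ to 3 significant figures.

k ≈ 11.2, θ ≈ 1.54

Gamma(k,θ) with k>1 has mode (k−1)θ, so θ = 15.7/(k−1).
Need P(X < 24.1) = 0.9 with θ tied to k this way. Start at k = 2, θ = 15.7: P(X<24.1) ≈ 0.454.
Too low — raise k to concentrate. Iterating converges to k ≈ 11.2.
Then θ = 15.7/(11.2−1) ≈ 1.54.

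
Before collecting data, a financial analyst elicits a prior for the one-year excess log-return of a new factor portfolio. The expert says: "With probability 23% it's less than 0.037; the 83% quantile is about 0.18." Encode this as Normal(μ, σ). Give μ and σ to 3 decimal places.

For Normal(μ,σ), the p-quantile is μ + z_p·σ. Here z_{0.23} = -0.7388, z_{0.83} = 0.9542.
So 0.037 = μ − 0.7388σ and 0.18 = μ + 0.9542σ.
Subtracting: σ = (0.18 − 0.037)/(0.9542 − (-0.7388)) = 0.084.
Then μ = 0.037 − (-0.7388)·0.084 = 0.099.

μ = 0.099, σ = 0.084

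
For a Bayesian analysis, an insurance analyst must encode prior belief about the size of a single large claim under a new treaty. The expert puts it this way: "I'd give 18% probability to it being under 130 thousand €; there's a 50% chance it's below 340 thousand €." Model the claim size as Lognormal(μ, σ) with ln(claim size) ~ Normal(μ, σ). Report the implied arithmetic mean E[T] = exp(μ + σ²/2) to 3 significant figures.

If T ~ Lognormal(μ,σ) then ln T ~ Normal(μ,σ), so the p-quantile of ln T is μ + z_p·σ.
ln(130) = 4.868 and ln(340) = 5.829; z_{0.18} = -0.9154, z_{0.5} = 0.
σ = (5.829 − 4.868)/(0 − (-0.9154)) = 1.050.
μ = 4.868 − (-0.9154)·1.050 = 5.829.
E[T] = exp(μ + σ²/2) = exp(5.829 + 0.5516) = 590 thousand €.

E[T] ≈ 590 thousand €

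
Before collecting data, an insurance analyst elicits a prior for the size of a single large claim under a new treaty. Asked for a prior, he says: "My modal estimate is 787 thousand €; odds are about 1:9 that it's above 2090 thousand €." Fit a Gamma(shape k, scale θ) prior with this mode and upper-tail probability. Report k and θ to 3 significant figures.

k ≈ 3.01, θ ≈ 392

Gamma(k,θ) with k>1 has mode (k−1)θ, so θ = 787/(k−1).
Need P(X < 2090) = 0.9 with θ tied to k this way. Start at k = 2, θ = 787: P(X<2090) ≈ 0.743.
Too low — raise k to concentrate. Iterating converges to k ≈ 3.01.
Then θ = 787/(3.01−1) ≈ 392.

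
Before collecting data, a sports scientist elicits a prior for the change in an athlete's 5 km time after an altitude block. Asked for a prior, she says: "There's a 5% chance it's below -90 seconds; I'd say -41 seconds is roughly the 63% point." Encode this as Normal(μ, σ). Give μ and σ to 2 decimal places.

μ = -49.23, σ = 24.79

The p-quantile of Normal(μ,σ) is μ + z_p·σ, with z_{0.05} = -1.645 and z_{0.63} = 0.3319.
Eliminate σ: μ = (z₂·x₁ − z₁·x₂)/(z₂ − z₁) = (0.3319·-90 − (-1.645)·-41)/1.977 = -49.23.
Then σ = (x₂ − x₁)/(z₂ − z₁) = (-41 − -90)/1.977 = 24.79.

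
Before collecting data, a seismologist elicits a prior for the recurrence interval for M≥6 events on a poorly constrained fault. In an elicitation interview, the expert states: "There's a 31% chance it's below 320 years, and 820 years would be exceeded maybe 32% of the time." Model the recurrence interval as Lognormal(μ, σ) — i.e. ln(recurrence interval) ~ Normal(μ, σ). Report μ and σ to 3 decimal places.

μ ≈ 6.253, σ ≈ 0.977

If T ~ Lognormal(μ,σ) then ln T ~ Normal(μ,σ), so the p-quantile of ln T is μ + z_p·σ.
ln(320) = 5.768 and ln(820) = 6.709; z_{0.31} = -0.4959, z_{0.68} = 0.4677.
σ = (6.709 − 5.768)/(0.4677 − (-0.4959)) = 0.977.
μ = 5.768 − (-0.4959)·0.977 = 6.253.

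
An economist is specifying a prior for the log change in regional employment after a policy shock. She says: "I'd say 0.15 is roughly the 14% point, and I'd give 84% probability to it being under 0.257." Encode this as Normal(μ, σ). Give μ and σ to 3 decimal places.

μ = 0.206, σ = 0.052

For Normal(μ,σ), the p-quantile is μ + z_p·σ. Here z_{0.14} = -1.08, z_{0.84} = 0.9945.
So 0.15 = μ − 1.08σ and 0.257 = μ + 0.9945σ.
Subtracting: σ = (0.257 − 0.15)/(0.9945 − (-1.08)) = 0.052.
Then μ = 0.15 − (-1.08)·0.052 = 0.206.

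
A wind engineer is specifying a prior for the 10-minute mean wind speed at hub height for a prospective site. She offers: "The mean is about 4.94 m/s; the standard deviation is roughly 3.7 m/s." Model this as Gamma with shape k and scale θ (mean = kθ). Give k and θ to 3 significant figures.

k ≈ 1.78, θ ≈ 2.77

For Gamma(k, scale θ): mean = kθ, variance = kθ², so CV = 1/√k.
CV = SD/mean = 3.7/4.94 = 0.749, hence k = 1/CV² = 1.78.
Then θ = mean/k = 4.94/1.78 = 2.77.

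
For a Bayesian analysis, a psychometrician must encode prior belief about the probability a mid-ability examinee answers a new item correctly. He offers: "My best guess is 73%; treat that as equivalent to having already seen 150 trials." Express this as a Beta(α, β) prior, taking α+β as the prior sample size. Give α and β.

Under the effective-sample-size interpretation, Beta(α, β) has prior mean α/(α+β) and prior sample size α+β.
So α+β = 150 and α/(α+β) = 0.73, giving α = 0.73·150 = 109.5 and β = 150 − 109.5 = 40.5.

α = 109.5, β = 40.5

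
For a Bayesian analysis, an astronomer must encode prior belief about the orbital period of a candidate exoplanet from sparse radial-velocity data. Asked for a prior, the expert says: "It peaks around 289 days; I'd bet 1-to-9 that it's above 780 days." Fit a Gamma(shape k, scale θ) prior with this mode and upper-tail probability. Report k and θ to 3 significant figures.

k ≈ 2.94, θ ≈ 149

Gamma(k,θ) with k>1 has mode (k−1)θ, so θ = 289/(k−1).
Need P(X < 780) = 0.9 with θ tied to k this way. Start at k = 2, θ = 289: P(X<780) ≈ 0.751.
Too low — raise k to concentrate. Iterating converges to k ≈ 2.94.
Then θ = 289/(2.94−1) ≈ 149.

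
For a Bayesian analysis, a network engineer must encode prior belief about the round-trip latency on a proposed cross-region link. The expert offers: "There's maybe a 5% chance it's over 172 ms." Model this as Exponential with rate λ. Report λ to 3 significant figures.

λ ≈ 0.0174

P(T > 172.0) = e^(−λ·172.0) = 0.05, so λ = −ln(0.05)/172.0 = 0.0174.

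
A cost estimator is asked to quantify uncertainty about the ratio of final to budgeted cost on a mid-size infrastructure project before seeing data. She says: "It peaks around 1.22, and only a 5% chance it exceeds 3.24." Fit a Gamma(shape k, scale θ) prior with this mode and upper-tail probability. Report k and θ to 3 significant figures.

k ≈ 3.83, θ ≈ 0.432

Gamma(k,θ) with k>1 has mode (k−1)θ, so θ = 1.22/(k−1).
Need P(X < 3.24) = 0.95 with θ tied to k this way. Start at k = 2, θ = 1.22: P(X<3.24) ≈ 0.743.
Too low — raise k to concentrate. Iterating converges to k ≈ 3.83.
Then θ = 1.22/(3.83−1) ≈ 0.432.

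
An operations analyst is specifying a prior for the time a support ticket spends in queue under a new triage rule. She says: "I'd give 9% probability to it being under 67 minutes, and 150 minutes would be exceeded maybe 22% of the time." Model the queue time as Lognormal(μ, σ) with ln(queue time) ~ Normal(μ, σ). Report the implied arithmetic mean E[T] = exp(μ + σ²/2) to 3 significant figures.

If T ~ Lognormal(μ,σ) then ln T ~ Normal(μ,σ), so the p-quantile of ln T is μ + z_p·σ.
ln(67) = 4.205 and ln(150) = 5.011; z_{0.09} = -1.341, z_{0.78} = 0.7722.
σ = (5.011 − 4.205)/(0.7722 − (-1.341)) = 0.381.
μ = 4.205 − (-1.341)·0.381 = 4.716.
E[T] = exp(μ + σ²/2) = exp(4.716 + 0.0727) = 120 minutes.

E[T] ≈ 120 minutes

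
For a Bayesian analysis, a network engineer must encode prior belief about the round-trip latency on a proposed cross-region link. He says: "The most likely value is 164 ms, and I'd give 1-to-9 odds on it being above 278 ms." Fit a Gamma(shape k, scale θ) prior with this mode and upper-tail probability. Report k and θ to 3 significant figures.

k ≈ 7.79, θ ≈ 24.1

Gamma(k,θ) with k>1 has mode (k−1)θ, so θ = 164/(k−1).
Need P(X < 278) = 0.9 with θ tied to k this way. Start at k = 2, θ = 164: P(X<278) ≈ 0.505.
Too low — raise k to concentrate. Iterating converges to k ≈ 7.79.
Then θ = 164/(7.79−1) ≈ 24.1.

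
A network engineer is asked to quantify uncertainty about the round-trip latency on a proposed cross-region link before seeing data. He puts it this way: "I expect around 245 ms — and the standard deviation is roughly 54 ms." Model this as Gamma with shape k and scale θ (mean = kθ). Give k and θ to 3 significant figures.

k ≈ 20.6, θ ≈ 11.9

For Gamma(k, scale θ): mean = kθ, variance = kθ², so CV = 1/√k.
CV = SD/mean = 54/245 = 0.2204, hence k = 1/CV² = 20.6.
Then θ = mean/k = 245/20.6 = 11.9.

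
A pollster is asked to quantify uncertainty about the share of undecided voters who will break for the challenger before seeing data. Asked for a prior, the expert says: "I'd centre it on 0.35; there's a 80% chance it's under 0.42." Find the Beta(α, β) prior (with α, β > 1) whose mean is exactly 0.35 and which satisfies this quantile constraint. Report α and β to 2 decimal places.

With mean 0.35 fixed, write α = 0.35s, β = 0.65s where s = α+β.
Need P(θ < 0.42) = 0.8 under Beta(0.35s, 0.65s). Normal approximation: (q−m)/√(m(1−m)/s) ≈ z_{0.8} = 0.842, so s ≈ 0.35·0.65·(0.842)²/(0.42−0.35)² = 32.9.
At s = 32.9: P(θ<0.42) ≈ 0.803. Adjusting to match 0.8 gives s ≈ 32.08.
So α = 0.35·32.08 ≈ 11.23, β = 0.65·32.08 ≈ 20.85.

α ≈ 11.23, β ≈ 20.85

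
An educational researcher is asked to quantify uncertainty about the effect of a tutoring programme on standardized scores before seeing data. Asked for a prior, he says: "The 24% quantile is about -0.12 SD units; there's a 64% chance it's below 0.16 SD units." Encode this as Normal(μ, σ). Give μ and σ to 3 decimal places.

μ = 0.066, σ = 0.263

The p-quantile of Normal(μ,σ) is μ + z_p·σ, with z_{0.24} = -0.7063 and z_{0.64} = 0.3585.
Eliminate σ: μ = (z₂·x₁ − z₁·x₂)/(z₂ − z₁) = (0.3585·-0.12 − (-0.7063)·0.16)/1.065 = 0.066.
Then σ = (x₂ − x₁)/(z₂ − z₁) = (0.16 − -0.12)/1.065 = 0.263.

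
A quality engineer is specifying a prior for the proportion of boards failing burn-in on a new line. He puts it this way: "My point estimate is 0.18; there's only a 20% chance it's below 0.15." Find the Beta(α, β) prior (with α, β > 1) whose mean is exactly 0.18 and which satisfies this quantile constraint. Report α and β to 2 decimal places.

With mean 0.18 fixed, write α = 0.18s, β = 0.82s where s = α+β.
Need P(θ < 0.15) = 0.2 under Beta(0.18s, 0.82s). Normal approximation: (q−m)/√(m(1−m)/s) ≈ z_{0.2} = -0.842, so s ≈ 0.18·0.82·(-0.842)²/(0.15−0.18)² = 116.2.
At s = 116.2: P(θ<0.15) ≈ 0.204. Adjusting to match 0.2 gives s ≈ 119.41.
So α = 0.18·119.41 ≈ 21.49, β = 0.82·119.41 ≈ 97.92.

α ≈ 21.49, β ≈ 97.92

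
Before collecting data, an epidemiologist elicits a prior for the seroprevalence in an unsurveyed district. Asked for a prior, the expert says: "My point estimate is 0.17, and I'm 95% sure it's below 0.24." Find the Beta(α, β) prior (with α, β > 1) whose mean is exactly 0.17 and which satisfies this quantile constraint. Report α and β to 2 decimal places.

With mean 0.17 fixed, write α = 0.17s, β = 0.83s where s = α+β.
Need P(θ < 0.24) = 0.95 under Beta(0.17s, 0.83s). Normal approximation: (q−m)/√(m(1−m)/s) ≈ z_{0.95} = 1.64, so s ≈ 0.17·0.83·(1.64)²/(0.24−0.17)² = 77.9.
At s = 77.9: P(θ<0.24) ≈ 0.941. Adjusting to match 0.95 gives s ≈ 86.93.
So α = 0.17·86.93 ≈ 14.78, β = 0.83·86.93 ≈ 72.15.

α ≈ 14.78, β ≈ 72.15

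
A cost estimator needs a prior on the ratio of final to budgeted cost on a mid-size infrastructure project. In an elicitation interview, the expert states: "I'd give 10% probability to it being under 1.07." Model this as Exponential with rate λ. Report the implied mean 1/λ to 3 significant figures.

P(T < 1.07) = 1 − e^(−λ·1.07) = 0.1, so λ = −ln(1−0.1)/1.07 = −ln(0.9)/1.07 = 0.0985.
Mean = 1/λ = 10.2.

mean ≈ 10.2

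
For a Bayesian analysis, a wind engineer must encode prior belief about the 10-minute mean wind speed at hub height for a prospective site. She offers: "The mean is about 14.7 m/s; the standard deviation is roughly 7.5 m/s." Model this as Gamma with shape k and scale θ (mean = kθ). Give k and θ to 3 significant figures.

k ≈ 3.84, θ ≈ 3.83

For Gamma(k, scale θ): mean = kθ, variance = kθ², so CV = 1/√k.
CV = SD/mean = 7.5/14.7 = 0.5102, hence k = 1/CV² = 3.84.
Then θ = mean/k = 14.7/3.84 = 3.83.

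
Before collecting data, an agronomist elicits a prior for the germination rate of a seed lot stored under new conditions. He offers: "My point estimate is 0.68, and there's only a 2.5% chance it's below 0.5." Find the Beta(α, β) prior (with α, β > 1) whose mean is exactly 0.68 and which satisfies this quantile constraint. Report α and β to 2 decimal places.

With mean 0.68 fixed, write α = 0.68s, β = 0.32s where s = α+β.
Need P(θ < 0.5) = 0.025 under Beta(0.68s, 0.32s). Normal approximation: (q−m)/√(m(1−m)/s) ≈ z_{0.025} = -1.96, so s ≈ 0.68·0.32·(-1.96)²/(0.5−0.68)² = 25.8.
At s = 25.8: P(θ<0.5) ≈ 0.030. Adjusting to match 0.025 gives s ≈ 28.09.
So α = 0.68·28.09 ≈ 19.10, β = 0.32·28.09 ≈ 8.99.

α ≈ 19.10, β ≈ 8.99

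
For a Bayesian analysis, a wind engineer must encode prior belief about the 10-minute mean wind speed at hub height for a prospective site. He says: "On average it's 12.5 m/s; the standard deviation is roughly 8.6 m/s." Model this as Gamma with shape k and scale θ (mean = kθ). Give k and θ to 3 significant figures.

k ≈ 2.11, θ ≈ 5.92

For Gamma(k, scale θ): mean = kθ, variance = kθ², so CV = 1/√k.
CV = SD/mean = 8.6/12.5 = 0.688, hence k = 1/CV² = 2.11.
Then θ = mean/k = 12.5/2.11 = 5.92.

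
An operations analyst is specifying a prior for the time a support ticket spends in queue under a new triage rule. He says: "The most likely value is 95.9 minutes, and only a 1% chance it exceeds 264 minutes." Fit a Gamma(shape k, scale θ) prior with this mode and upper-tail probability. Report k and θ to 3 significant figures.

k ≈ 5.48, θ ≈ 21.4

Gamma(k,θ) with k>1 has mode (k−1)θ, so θ = 95.9/(k−1).
Need P(X < 264) = 0.99 with θ tied to k this way. Start at k = 2, θ = 95.9: P(X<264) ≈ 0.761.
Too low — raise k to concentrate. Iterating converges to k ≈ 5.48.
Then θ = 95.9/(5.48−1) ≈ 21.4.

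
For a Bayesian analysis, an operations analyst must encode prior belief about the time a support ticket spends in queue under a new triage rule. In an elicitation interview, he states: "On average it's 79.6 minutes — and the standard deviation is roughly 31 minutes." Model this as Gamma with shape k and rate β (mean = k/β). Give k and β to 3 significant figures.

For Gamma(k, rate β): mean = k/β, variance = k/β², so CV = 1/√k.
CV = SD/mean = 31/79.6 = 0.3894, hence k = 1/CV² = 6.59.
Then β = k/mean = 6.59/79.6 = 0.0828.

k ≈ 6.59, β ≈ 0.0828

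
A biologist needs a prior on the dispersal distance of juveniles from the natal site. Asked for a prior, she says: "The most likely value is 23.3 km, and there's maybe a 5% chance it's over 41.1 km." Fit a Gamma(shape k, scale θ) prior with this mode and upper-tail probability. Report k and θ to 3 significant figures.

k ≈ 9.66, θ ≈ 2.69

Gamma(k,θ) with k>1 has mode (k−1)θ, so θ = 23.3/(k−1).
Need P(X < 41.1) = 0.95 with θ tied to k this way. Start at k = 2, θ = 23.3: P(X<41.1) ≈ 0.526.
Too low — raise k to concentrate. Iterating converges to k ≈ 9.66.
Then θ = 23.3/(9.66−1) ≈ 2.69.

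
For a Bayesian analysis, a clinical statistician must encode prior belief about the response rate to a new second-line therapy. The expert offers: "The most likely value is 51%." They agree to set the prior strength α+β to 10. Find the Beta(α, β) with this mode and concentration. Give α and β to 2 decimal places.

For α,β > 1 the Beta mode is (α−1)/(α+β−2). With α+β = 10, the mode is (α−1)/8.
Set (α−1)/8 = 0.51 → α = 1 + 0.51·8 = 5.08.
β = 10 − α = 4.92.

α = 5.08, β = 4.92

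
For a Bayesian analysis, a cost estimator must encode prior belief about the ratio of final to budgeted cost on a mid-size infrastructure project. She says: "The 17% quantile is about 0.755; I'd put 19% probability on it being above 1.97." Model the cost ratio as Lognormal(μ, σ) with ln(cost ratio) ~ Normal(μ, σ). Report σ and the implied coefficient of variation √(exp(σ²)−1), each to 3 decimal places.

If T ~ Lognormal(μ,σ) then ln T ~ Normal(μ,σ), so the p-quantile of ln T is μ + z_p·σ.
ln(0.755) = -0.281 and ln(1.97) = 0.678; z_{0.17} = -0.9542, z_{0.81} = 0.8779.
σ = (0.678 − -0.281)/(0.8779 − (-0.9542)) = 0.523.
μ = -0.281 − (-0.9542)·0.523 = 0.218.
CV = √(exp(σ²)−1) = √(exp(0.2740)−1) = 0.561.

σ ≈ 0.523, CV ≈ 0.561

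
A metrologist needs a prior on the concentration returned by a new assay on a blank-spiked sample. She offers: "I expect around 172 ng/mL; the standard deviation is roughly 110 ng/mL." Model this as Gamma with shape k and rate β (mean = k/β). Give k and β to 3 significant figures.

k ≈ 2.44, β ≈ 0.0142

For Gamma(k, rate β): mean = k/β, variance = k/β², so CV = 1/√k.
CV = SD/mean = 110/172 = 0.6395, hence k = 1/CV² = 2.44.
Then β = k/mean = 2.44/172 = 0.0142.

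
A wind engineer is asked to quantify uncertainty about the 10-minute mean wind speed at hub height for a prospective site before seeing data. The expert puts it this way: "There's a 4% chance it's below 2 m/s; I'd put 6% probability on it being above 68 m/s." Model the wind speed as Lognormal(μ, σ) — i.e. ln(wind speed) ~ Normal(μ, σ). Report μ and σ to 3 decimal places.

μ ≈ 2.561, σ ≈ 1.067

If T ~ Lognormal(μ,σ) then ln T ~ Normal(μ,σ), so the p-quantile of ln T is μ + z_p·σ.
ln(2) = 0.6931 and ln(68) = 4.22; z_{0.04} = -1.751, z_{0.94} = 1.555.
σ = (4.22 − 0.6931)/(1.555 − (-1.751)) = 1.067.
μ = 0.6931 − (-1.751)·1.067 = 2.561.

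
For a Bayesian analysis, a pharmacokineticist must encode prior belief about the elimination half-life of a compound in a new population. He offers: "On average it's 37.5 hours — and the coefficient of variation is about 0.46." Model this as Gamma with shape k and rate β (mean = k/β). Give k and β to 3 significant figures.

For Gamma(k, rate β): mean = k/β, variance = k/β², so CV = 1/√k.
CV = 0.46, hence k = 1/CV² = 4.73.
Then β = k/mean = 4.73/37.5 = 0.126.

k ≈ 4.73, β ≈ 0.126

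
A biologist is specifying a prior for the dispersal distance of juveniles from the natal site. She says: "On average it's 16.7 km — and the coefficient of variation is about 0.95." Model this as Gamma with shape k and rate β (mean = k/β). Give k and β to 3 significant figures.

For Gamma(k, rate β): mean = k/β, variance = k/β², so CV = 1/√k.
CV = 0.95, hence k = 1/CV² = 1.11.
Then β = k/mean = 1.11/16.7 = 0.0663.

k ≈ 1.11, β ≈ 0.0663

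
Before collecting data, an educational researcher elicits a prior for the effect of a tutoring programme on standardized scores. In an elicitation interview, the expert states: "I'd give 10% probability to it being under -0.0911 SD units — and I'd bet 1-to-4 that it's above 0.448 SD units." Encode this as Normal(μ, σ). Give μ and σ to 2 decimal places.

μ = 0.23, σ = 0.25

For Normal(μ,σ), the p-quantile is μ + z_p·σ. Here z_{0.1} = -1.282, z_{0.8} = 0.8416.
So -0.0911 = μ − 1.282σ and 0.448 = μ + 0.8416σ.
Subtracting: σ = (0.448 − -0.0911)/(0.8416 − (-1.282)) = 0.25.
Then μ = -0.0911 − (-1.282)·0.25 = 0.23.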